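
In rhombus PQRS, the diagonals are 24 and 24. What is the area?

The diagonals of a rhombus divide it into four right triangles.
Each triangle has legs 24/ 2 = 12 and 24/2 = 12, so each has area (1/2)*12*12 = 72.
Four such triangles give total area = (d1 * d2) / 2 = 288.

288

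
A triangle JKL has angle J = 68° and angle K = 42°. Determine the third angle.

By the triangle angle sum property, the three interior angles of any triangle add up to 180°.
We know angle J = 68° and angle K = 42°, so their sum is 110°.
Therefore angle L = 180° - 110° = 70°.

70 degrees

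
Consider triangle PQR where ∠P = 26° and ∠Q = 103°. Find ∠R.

angle R = 180 - 26 - 103 = 51 degrees.

51 degrees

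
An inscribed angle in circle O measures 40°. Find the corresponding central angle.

By the inscribed angle theorem, the central angle is twice the inscribed angle.
Central angle = 2 × 40° = 80°

80°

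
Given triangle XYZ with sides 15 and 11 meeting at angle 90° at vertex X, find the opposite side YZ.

Since angle X = 90°, this is a right triangle and the law of cosines reduces to the Pythagorean theorem.
YZ^2 = 15^2 + 11^2 = 346
YZ = sqrt(346)

sqrt(346)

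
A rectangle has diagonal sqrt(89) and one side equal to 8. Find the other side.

b = sqrt(d^2 - a^2) = sqrt(89 - 64) = sqrt(25) = 5

5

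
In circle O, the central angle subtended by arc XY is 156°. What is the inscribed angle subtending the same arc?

Inscribed angle = 156° / 2 = 78° (inscribed angle theorem).

78°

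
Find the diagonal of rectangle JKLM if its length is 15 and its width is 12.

d = sqrt(15^2 + 12^2) = sqrt(369) = 3*sqrt(41)

3*sqrt(41)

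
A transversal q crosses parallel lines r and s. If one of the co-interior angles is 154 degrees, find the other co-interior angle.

Co-interior angles (same-side interior) formed by parallel lines and a transversal are supplementary (sum to 180 degrees).
The given angle is 154 degrees.
The co-interior angle = 180 - 154 = 26 degrees.

26 degrees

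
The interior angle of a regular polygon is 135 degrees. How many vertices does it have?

Exterior angle = 180 - 135 = 45. n = 360 / 45 = 8.

8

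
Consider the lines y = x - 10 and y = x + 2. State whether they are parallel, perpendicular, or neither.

Slope of line 1: m1 = 1
Slope of line 2: m2 = 1
m1 = m2, so the lines are parallel.

Parallel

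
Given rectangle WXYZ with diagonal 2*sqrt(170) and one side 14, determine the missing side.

b = sqrt(d^2 - a^2) = sqrt(680 - 196) = sqrt(484) = 22

22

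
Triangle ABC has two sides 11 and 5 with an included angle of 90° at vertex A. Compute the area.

Area = (1/2)(11)(5) sin(90°) = (1/2)(11)(5)(1) = 55/2

55/2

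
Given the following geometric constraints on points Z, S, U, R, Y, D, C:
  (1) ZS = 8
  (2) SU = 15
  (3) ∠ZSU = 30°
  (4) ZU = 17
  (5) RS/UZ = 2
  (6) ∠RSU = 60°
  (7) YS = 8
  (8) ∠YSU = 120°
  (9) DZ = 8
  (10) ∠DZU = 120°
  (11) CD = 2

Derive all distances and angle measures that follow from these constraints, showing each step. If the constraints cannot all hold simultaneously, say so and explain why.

These constraints are not satisfiable: (1), (2) and (4) fix all three sides of triangle ZSU, so by the law of cosines cos(∠ZSU) = (8² + 15² − 17²) / (2·8·15) = 0.0000, i.e. ∠ZSU ≈ 90°, which contradicts (3) ∠ZSU = 30°. No planar figure meets all of them, so nothing further can be derived.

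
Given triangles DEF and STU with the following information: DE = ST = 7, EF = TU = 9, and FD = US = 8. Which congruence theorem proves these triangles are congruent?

Consider the given information: DE = ST = 7, EF = TU = 9, and FD = US = 8
This is not SAS or AAS: SAS requires two sides and the included angle between them. AAS requires two angles and a non-included side.
The correct criterion is SSS. All three pairs of corresponding sides are equal (Side-Side-Side).

SSS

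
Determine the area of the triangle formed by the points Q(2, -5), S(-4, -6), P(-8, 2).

Shoelace: Area = (1/2)|2(-6-2) + -4(2--5) + -8(-5--6)| = (1/2)(52) = 26

26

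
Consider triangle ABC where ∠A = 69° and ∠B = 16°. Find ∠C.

The interior angles sum to 180°: angle C = 180 - 69 - 16 = 95°.
The triangle is obtuse (angles 69°, 16°, 95°).

95 degrees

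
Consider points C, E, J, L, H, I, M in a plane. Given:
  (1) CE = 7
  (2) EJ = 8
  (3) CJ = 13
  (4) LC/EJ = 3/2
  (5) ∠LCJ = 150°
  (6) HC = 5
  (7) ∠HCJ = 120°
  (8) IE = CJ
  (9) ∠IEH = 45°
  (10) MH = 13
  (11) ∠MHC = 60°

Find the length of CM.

Step 1: By the law of cosines on triangle CHM: CM² = 5² + 13² − 2·5·13·cos(60°) = 129, so CM = √129.

Therefore, the length of CM = √129.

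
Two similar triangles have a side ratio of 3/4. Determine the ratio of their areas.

Area ratio = (side ratio)^2 = (3/4)^2 = 9:16.

9:16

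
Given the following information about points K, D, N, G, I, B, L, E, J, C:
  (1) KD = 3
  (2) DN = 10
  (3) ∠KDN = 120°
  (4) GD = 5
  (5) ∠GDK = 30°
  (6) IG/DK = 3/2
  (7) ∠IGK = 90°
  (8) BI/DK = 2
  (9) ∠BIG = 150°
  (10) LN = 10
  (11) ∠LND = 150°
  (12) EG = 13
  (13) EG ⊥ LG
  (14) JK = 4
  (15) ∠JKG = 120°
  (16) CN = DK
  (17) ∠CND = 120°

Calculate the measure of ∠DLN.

Step 1: By the law of cosines on triangle LND: LD² = 10² + 10² − 2·10·10·cos(150°) = 373.21, so LD ≈ 19.32.
Step 2: By the inverse law of cosines on triangle DLN: cos(∠DLN) = (19.32² + 10² − 10²) / (2·19.32·10) = 373.21/386.37 = 0.9659, so ∠DLN = 15°.

Therefore, the measure of angle ∠DLN = 15°.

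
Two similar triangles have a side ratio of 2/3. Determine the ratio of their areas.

Area ratio = (side ratio)^2 = (2/3)^2 = 4:9.

4:9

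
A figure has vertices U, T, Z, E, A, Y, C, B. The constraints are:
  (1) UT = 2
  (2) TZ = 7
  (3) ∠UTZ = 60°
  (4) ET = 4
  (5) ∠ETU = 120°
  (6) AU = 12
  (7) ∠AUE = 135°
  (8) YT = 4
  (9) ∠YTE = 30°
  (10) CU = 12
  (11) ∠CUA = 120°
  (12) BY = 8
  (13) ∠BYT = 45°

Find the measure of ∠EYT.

Step 1: By the law of cosines on triangle YTE: YE² = 4² + 4² − 2·4·4·cos(30°) = 4.29, so YE ≈ 2.07.
Step 2: By the inverse law of cosines on triangle EYT: cos(∠EYT) = (2.07² + 4² − 4²) / (2·2.07·4) = 4.29/16.56 = 0.2588, so ∠EYT = 75°.

Therefore, the measure of angle ∠EYT = 75°.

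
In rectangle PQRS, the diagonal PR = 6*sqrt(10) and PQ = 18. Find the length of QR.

b = sqrt(d^2 - a^2) = sqrt(360 - 324) = sqrt(36) = 6

6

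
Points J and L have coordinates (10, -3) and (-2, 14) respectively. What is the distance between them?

d = sqrt((-12)^2 + (17)^2) = sqrt(433)

sqrt(433)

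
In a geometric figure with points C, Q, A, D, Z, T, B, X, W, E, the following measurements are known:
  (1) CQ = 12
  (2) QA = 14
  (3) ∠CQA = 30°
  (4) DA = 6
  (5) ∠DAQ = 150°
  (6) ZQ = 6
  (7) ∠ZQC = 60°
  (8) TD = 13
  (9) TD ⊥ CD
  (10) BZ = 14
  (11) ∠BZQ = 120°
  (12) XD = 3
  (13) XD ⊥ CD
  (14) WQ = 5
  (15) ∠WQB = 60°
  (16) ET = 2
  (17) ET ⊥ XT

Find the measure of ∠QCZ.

Step 1: By the law of cosines on triangle CQZ: CZ² = 12² + 6² − 2·12·6·cos(60°) = 108, so CZ = 6·√3.
Step 2: By the inverse law of cosines on triangle QCZ: cos(∠QCZ) = (12² + (6·√3)² − 6²) / (2·12·6·√3) = 216/249.42 = 0.866, so ∠QCZ = 30°.

Therefore, the measure of angle ∠QCZ = 30°.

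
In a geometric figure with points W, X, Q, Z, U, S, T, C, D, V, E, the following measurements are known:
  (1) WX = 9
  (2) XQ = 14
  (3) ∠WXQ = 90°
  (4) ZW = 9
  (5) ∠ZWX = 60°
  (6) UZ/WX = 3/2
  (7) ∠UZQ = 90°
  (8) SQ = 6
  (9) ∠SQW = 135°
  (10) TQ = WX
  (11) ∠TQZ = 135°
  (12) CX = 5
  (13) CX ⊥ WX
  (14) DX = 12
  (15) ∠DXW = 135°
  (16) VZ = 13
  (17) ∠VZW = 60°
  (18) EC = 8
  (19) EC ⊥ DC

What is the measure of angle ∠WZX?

Step 1: By the law of cosines on triangle ZWX: ZX² = 9² + 9² − 2·9·9·cos(60°) = 81, so ZX = 9.
Step 2: By the inverse law of cosines on triangle WZX: cos(∠WZX) = (9² + 9² − 9²) / (2·9·9) = 81/162 = 0.5, so ∠WZX = 60°.

Therefore, the measure of angle ∠WZX = 60°.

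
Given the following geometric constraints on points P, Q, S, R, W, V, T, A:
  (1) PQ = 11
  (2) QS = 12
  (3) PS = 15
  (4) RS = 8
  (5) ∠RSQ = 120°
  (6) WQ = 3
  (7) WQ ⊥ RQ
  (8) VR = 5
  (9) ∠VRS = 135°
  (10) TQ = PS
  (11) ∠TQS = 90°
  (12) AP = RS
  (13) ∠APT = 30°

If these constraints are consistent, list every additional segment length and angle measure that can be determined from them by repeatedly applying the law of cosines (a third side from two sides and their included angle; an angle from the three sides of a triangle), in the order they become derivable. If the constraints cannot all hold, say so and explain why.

The constraints are consistent. Derivable facts, in order:
After 1 step:
- QR = 4·√19
- ST = 3·√41
- SV ≈ 12.07
- ∠PQS = 81.29°
- ∠PSQ = 46.46°
- ∠QPS = 52.26°
After 2 steps:
- RW ≈ 17.69
- ∠QRS = 36.59°
- ∠QST = 51.34°
- ∠QTS = 38.66°
- ∠RQS = 23.41°
- ∠RSV = 17.04°
- ∠RVS = 27.96°
After 3 steps:
- ∠QRW = 9.76°
- ∠QWR = 80.24°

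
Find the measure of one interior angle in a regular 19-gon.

Each interior angle of a regular n-gon is (n - 2) * 180 / n.
For n = 19: (19 - 2) * 180 / 19 = 3060/19 = 3060/19 degrees.

3060/19 degrees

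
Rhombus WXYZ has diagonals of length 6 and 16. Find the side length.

Half-diagonals are 3 and 8. side = sqrt(3^2 + 8^2) = sqrt(73)

sqrt(73)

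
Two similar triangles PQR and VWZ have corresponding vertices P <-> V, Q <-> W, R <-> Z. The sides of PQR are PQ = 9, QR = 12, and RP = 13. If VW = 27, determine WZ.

Similar triangles have proportional sides. Setting up the proportion:
VW / PQ = WZ / QR
27 / 9 = WZ / 12
WZ = 12 * 27 / 9 = 36.

36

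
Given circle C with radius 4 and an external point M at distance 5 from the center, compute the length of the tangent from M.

tangent = √(d² - r²) = √(5² - 4²) = √(25 - 16) = √9 = 3

3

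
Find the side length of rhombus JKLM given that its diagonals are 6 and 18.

In a rhombus, the diagonals bisect each other perpendicularly, creating four congruent right triangles.
Each triangle has legs 3 (half of 6) and 9 (half of 18).
The hypotenuse of each right triangle is a side of the rhombus:
side = sqrt(3^2 + 9^2) = sqrt(90) = 3*sqrt(10)

3*sqrt(10)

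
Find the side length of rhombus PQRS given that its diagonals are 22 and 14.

In a rhombus, the diagonals bisect each other perpendicularly, creating four congruent right triangles.
Each triangle has legs 11 (half of 22) and 7 (half of 14).
The hypotenuse of each right triangle is a side of the rhombus:
side = sqrt(11^2 + 7^2) = sqrt(170)

sqrt(170)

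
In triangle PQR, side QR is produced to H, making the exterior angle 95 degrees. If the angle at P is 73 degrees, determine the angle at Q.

The exterior angle theorem states that an exterior angle equals the sum of the two non-adjacent interior angles.
So 95 = 73 + angle Q, which gives angle Q = 95 - 73 = 22 degrees.

22 degrees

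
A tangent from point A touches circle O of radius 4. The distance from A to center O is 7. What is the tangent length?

The tangent, radius, and line from the external point to the center form a right triangle.
The right angle is where the tangent meets the radius.
By the Pythagorean theorem: tangent² + 4² = 7²
tangent² = 49 - 16 = 33
tangent = sqrt(33)

sqrt(33)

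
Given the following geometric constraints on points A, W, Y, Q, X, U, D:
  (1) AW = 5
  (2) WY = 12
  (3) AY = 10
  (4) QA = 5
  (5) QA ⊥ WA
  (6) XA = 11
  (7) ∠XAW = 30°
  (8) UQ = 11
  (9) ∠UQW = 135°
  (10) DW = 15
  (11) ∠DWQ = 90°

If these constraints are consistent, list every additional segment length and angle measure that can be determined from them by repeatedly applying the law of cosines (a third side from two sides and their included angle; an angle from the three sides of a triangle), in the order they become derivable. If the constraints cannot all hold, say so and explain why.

The constraints are consistent. Derivable facts, in order:
After 1 step:
- WQ = 5·√2
- WX ≈ 7.12
- ∠AWY = 54.9°
- ∠AYW = 24.15°
- ∠WAY = 100.95°
After 2 steps:
- QD = 5·√11
- WU ≈ 16.76
- ∠AQW = 45°
- ∠AWQ = 45°
- ∠AWX = 129.45°
- ∠AXW = 20.55°
After 3 steps:
- ∠DQW = 64.76°
- ∠QDW = 25.24°
- ∠QUW = 17.35°
- ∠QWU = 27.65°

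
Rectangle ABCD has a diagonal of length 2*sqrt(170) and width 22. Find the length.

Using the Pythagorean theorem: d^2 = a^2 + b^2
b^2 = d^2 - a^2
b^2 = 680 - 484
b^2 = 196
b = sqrt(196) = 14

14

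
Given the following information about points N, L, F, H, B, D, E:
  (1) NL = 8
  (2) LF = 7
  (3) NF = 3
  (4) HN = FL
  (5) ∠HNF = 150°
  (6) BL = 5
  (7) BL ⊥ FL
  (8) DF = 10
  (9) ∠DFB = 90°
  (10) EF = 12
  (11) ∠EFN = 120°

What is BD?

Step 1: By the law of cosines on triangle BLF: BF² = 5² + 7² − 2·5·7·cos(90°) = 74, so BF = √74.
Step 2: By the law of cosines on triangle BFD: BD² = √74² + 10² − 2·√74·10·cos(90°) = 174, so BD = √174.

Therefore, the length of BD = √174.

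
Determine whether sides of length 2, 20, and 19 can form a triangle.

For three segments to close into a triangle, no single side can be as long as the other two combined.
The longest side is 20, and 2 + 19 = 21 > 20.
A triangle can be formed.

Yes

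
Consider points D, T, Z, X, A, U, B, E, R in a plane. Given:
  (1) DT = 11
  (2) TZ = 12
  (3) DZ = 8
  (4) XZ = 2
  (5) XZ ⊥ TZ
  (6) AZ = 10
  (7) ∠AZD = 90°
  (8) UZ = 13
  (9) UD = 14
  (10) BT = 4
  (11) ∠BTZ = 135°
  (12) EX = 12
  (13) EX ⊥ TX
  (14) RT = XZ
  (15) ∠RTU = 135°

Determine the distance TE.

Step 1: By the law of cosines on triangle XZT: XT² = 2² + 12² − 2·2·12·cos(90°) = 148, so XT = 2·√37.
Step 2: By the law of cosines on triangle TXE: TE² = (2·√37)² + 12² − 2·2·√37·12·cos(90°) = 292, so TE = 2·√73.

Therefore, the length of TE = 2·√73.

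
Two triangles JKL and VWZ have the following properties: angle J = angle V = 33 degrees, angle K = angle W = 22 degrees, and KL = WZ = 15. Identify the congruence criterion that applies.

The given information matches AAS: Two pairs of corresponding angles and a non-included side are equal (Angle-Angle-Side).

AAS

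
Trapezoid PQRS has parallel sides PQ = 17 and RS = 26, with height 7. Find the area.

A trapezoid's area equals the midsegment times the height.
The midsegment is (17 + 26) / 2 = 43/2.
Area = 43/2 * 7 = 301/2.

301/2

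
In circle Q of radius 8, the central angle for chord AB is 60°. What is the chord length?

Drop a perpendicular from the center to the chord, bisecting both the chord and the central angle.
Each half-chord = r sin(θ/2) = 8 sin(30°).
The full chord = 2 × 8 × sin(30°) = 8.

8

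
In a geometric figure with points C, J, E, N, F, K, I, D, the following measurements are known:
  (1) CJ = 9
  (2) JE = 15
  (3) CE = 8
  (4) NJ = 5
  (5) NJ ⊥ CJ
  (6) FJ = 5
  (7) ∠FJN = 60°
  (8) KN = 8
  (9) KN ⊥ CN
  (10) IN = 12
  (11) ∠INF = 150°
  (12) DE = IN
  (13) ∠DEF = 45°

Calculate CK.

Step 1: By the law of cosines on triangle CJN: CN² = 9² + 5² − 2·9·5·cos(90°) = 106, so CN = √106.
Step 2: By the law of cosines on triangle CNK: CK² = √106² + 8² − 2·√106·8·cos(90°) = 170, so CK = √170.

Therefore, the length of CK = √170.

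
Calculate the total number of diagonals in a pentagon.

Each of the 5 vertices connects to 2 non-adjacent vertices via diagonals.
Total connections = 5 × 2 = 10, but each diagonal is counted twice.
Number of diagonals = 10 / 2 = 5.

5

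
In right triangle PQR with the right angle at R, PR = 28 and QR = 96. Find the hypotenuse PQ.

PQ = sqrt(28^2 + 96^2) = sqrt(10000) = 100

100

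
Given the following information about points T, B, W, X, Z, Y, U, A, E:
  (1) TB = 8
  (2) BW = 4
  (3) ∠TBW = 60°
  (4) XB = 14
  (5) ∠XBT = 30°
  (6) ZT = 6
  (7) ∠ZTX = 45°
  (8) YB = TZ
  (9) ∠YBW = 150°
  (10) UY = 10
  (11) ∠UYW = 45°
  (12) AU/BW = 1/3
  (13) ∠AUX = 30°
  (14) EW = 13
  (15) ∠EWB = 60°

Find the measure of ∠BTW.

Step 1: By the law of cosines on triangle TBW: TW² = 8² + 4² − 2·8·4·cos(60°) = 48, so TW = 4·√3.
Step 2: By the inverse law of cosines on triangle BTW: cos(∠BTW) = (8² + (4·√3)² − 4²) / (2·8·4·√3) = 96/110.85 = 0.866, so ∠BTW = 30°.

Therefore, the measure of angle ∠BTW = 30°.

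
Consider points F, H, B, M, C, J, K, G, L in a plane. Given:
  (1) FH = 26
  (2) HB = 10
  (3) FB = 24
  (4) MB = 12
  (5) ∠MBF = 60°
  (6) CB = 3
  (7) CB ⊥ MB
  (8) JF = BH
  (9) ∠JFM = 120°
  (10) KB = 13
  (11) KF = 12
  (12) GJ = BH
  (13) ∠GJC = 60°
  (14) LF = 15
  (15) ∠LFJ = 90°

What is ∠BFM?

Step 1: By the law of cosines on triangle FBM: FM² = 24² + 12² − 2·24·12·cos(60°) = 432, so FM = 12·√3.
Step 2: By the inverse law of cosines on triangle BFM: cos(∠BFM) = (24² + (12·√3)² − 12²) / (2·24·12·√3) = 864/997.66 = 0.866, so ∠BFM = 30°.

Therefore, the measure of angle ∠BFM = 30°.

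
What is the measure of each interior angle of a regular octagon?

Each interior angle of a regular n-gon is (n - 2) * 180 / n.
For n = 8: (8 - 2) * 180 / 8 = 1080/8 = 135 degrees.

135 degrees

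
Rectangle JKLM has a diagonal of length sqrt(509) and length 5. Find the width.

Using the Pythagorean theorem: d^2 = a^2 + b^2
b^2 = d^2 - a^2
b^2 = 509 - 25
b^2 = 484
b = sqrt(484) = 22

22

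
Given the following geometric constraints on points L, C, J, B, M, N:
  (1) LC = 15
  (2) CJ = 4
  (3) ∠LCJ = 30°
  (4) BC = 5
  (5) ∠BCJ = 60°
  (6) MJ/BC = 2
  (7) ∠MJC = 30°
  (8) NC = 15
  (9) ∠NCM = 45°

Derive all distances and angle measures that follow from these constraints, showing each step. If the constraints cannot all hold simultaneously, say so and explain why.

The constraints are consistent.

From the given relations:
  MJ = 2·BC = 2·5 = 10

Step 1: From LC = 15, CJ = 4, and ∠LCJ = 30°, by the law of cosines:
  LJ² = LC² + CJ² - 2·LC·CJ·cos(30°) = 225 + 16 - 103.9 = 137.1
  LJ ≈ 11.71

Step 2: From CJ = 4, JM = 10, and ∠CJM = 30°, by the law of cosines:
  CM² = CJ² + JM² - 2·CJ·JM·cos(30°) = 16 + 100 - 69.28 = 46.72
  CM ≈ 6.84

Step 3: From JC = 4, CB = 5, and ∠JCB = 60°, by the law of cosines:
  JB² = JC² + CB² - 2·JC·CB·cos(60°) = 16 + 25 - 20 = 21
  JB = √21

Step 4: From MC = 6.84, CN = 15, and ∠MCN = 45°, by the law of cosines:
  MN² = MC² + CN² - 2·MC·CN·cos(45°) = 46.72 + 225 - 145 = 126.7
  MN ≈ 11.26

Step 5: From LC = 15, LJ = 11.71, CJ = 4, by the inverse law of cosines:
  cos(∠CLJ) = (LC² + LJ² - CJ²) / (2·LC·LJ)
  ∠CLJ = 9.84°

Step 6: From CJ = 4, CM = 6.84, JM = 10, by the inverse law of cosines:
  cos(∠JCM) = (CJ² + CM² - JM²) / (2·CJ·CM)
  ∠JCM = 132.99°

Step 7: From JB = √21, JC = 4, BC = 5, by the inverse law of cosines:
  cos(∠BJC) = (JB² + JC² - BC²) / (2·JB·JC)
  ∠BJC = 70.89°

Step 8: From JC = 4, JL = 11.71, CL = 15, by the inverse law of cosines:
  cos(∠CJL) = (JC² + JL² - CL²) / (2·JC·JL)
  ∠CJL = 140.16°

Step 9: From BC = 5, BJ = √21, CJ = 4, by the inverse law of cosines:
  cos(∠CBJ) = (BC² + BJ² - CJ²) / (2·BC·BJ)
  ∠CBJ = 49.11°

Step 10: From MC = 6.84, MJ = 10, CJ = 4, by the inverse law of cosines:
  cos(∠CMJ) = (MC² + MJ² - CJ²) / (2·MC·MJ)
  ∠CMJ = 17.01°

Step 11: From MC = 6.84, MN = 11.26, CN = 15, by the inverse law of cosines:
  cos(∠CMN) = (MC² + MN² - CN²) / (2·MC·MN)
  ∠CMN = 109.57°

Step 12: From NC = 15, NM = 11.26, CM = 6.84, by the inverse law of cosines:
  cos(∠CNM) = (NC² + NM² - CM²) / (2·NC·NM)
  ∠CNM = 25.43°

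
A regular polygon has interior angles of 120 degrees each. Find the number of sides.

The exterior angle is the supplement of the interior angle: 180 - 120 = 60 degrees.
Since the exterior angles of any convex polygon sum to 360 degrees, the number of sides is 360 / 60 = 6.

6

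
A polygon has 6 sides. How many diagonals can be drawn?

The number of diagonals in an n-gon is n(n - 3)/2.
For n = 6: 6(6 - 3)/2 = 6 × 3 / 2 = 9.

9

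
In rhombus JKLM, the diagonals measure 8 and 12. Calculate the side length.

The diagonals of a rhombus bisect each other at right angles.
Half-diagonals: 8/2 = 4 and 12/2 = 6
side = sqrt(4^2 + 6^2)
side = sqrt(16 + 36)
side = sqrt(52) = 2*sqrt(13)

2*sqrt(13)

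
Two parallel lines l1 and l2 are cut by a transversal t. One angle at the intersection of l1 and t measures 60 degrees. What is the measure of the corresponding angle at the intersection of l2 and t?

Corresponding angles formed by parallel lines and a transversal are equal.
The given angle is 60 degrees.
The corresponding angle = 60 degrees.

60 degrees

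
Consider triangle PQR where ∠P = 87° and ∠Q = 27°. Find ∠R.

By the triangle angle sum property, the three interior angles of any triangle add up to 180°.
We know angle P = 87° and angle Q = 27°, so their sum is 114°.
Therefore angle R = 180° - 114° = 66°.

66 degrees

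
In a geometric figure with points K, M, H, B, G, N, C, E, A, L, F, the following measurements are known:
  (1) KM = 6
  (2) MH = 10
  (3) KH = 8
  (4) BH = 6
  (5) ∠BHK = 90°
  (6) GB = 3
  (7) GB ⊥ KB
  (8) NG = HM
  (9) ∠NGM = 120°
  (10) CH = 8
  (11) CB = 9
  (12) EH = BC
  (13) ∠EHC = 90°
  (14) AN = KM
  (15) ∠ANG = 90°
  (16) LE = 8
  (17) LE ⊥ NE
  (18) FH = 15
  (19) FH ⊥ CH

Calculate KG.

Step 1: By the law of cosines on triangle BHK: BK² = 6² + 8² − 2·6·8·cos(90°) = 100, so BK = 10.
Step 2: By the law of cosines on triangle KBG: KG² = 10² + 3² − 2·10·3·cos(90°) = 109, so KG = √109.

Therefore, the length of KG = √109.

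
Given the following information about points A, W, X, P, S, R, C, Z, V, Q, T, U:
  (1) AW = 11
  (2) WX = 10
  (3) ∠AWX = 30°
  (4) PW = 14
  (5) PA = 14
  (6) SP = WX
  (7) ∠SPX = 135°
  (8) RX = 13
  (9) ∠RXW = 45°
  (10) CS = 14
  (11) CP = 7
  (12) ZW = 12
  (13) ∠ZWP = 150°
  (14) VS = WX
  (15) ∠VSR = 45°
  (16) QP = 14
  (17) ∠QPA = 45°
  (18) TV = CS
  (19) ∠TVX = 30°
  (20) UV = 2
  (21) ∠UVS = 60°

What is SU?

From the given relations: VS = WX = 10.
Step 1: By the law of cosines on triangle SVU: SU² = 10² + 2² − 2·10·2·cos(60°) = 84, so SU = 2·√21.

Therefore, the length of SU = 2·√21.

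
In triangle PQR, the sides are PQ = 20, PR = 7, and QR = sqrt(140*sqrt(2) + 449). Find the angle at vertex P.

When all three sides of a triangle are known, the law of cosines can be rearranged to find any angle.
cos(C) = (a² + b² - c²) / (2ab) gives cos(P) = -sqrt(2)/2.
Taking the inverse cosine: P = 135°.

135°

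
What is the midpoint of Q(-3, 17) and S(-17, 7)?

The midpoint is the point halfway along the segment.
Move half the horizontal distance: -3 + (-17 - -3)/2 = -3 + -14/2 = -10
Move half the vertical distance: 17 + (7 - 17)/2 = 17 + -10/2 = 12
Midpoint = (-10, 12)

(-10, 12)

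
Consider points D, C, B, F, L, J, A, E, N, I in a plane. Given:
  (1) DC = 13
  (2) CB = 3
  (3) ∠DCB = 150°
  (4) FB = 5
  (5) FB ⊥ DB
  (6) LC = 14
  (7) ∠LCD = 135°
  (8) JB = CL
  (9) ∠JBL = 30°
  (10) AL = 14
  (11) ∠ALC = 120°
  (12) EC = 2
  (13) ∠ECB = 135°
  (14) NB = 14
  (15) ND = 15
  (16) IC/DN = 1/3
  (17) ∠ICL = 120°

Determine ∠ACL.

Step 1: By the law of cosines on triangle CLA: CA² = 14² + 14² − 2·14·14·cos(120°) = 588, so CA = 14·√3.
Step 2: By the inverse law of cosines on triangle ACL: cos(∠ACL) = ((14·√3)² + 14² − 14²) / (2·14·√3·14) = 588/678.96 = 0.866, so ∠ACL = 30°.

Therefore, the measure of angle ∠ACL = 30°.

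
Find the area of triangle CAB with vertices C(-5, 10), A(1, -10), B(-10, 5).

Using the Shoelace formula for a triangle:
Area = (1/2)|x0(y1 - y2) + x1(y2 - y0) + x2(y0 - y1)|
Area = (1/2)|-5(-10 - 5) + 1(5 - 10) + -10(10 - -10)|
Area = (1/2)|75 + -5 + -200|
Area = (1/2)|-130|
Area = (1/2)(130)
Area = 65

65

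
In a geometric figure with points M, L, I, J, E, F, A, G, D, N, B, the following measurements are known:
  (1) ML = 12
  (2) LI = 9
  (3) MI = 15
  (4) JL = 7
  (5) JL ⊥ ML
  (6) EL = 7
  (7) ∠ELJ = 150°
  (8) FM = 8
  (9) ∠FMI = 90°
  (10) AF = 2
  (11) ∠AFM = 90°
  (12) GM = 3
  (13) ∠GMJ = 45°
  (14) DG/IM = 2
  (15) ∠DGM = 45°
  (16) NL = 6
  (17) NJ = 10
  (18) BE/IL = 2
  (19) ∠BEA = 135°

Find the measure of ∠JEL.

Step 1: By the law of cosines on triangle ELJ: EJ² = 7² + 7² − 2·7·7·cos(150°) = 182.87, so EJ ≈ 13.52.
Step 2: By the inverse law of cosines on triangle JEL: cos(∠JEL) = (13.52² + 7² − 7²) / (2·13.52·7) = 182.87/189.32 = 0.9659, so ∠JEL = 15°.

Therefore, the measure of angle ∠JEL = 15°.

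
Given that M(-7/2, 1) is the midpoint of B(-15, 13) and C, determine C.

Using the midpoint formula: M = ((x1 + x2)/2, (y1 + y2)/2)
We know M = (-7/2, 1) and B = (-15, 13)
For x: -7/2 = (-15 + x2)/2, so x2 = 2*-7/2 - -15 = 8
For y: 1 = (13 + y2)/2, so y2 = 2*1 - 13 = -11
C = (8, -11)

(8, -11)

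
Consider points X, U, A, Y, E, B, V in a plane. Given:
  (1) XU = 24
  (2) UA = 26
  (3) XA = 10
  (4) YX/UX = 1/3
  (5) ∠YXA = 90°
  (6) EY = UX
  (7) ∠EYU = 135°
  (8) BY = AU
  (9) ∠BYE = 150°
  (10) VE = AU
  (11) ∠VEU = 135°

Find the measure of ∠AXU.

Step 1: By the inverse law of cosines on triangle AXU: cos(∠AXU) = (10² + 24² − 26²) / (2·10·24) = 0/480 = 0, so ∠AXU = 90°.

Therefore, the measure of angle ∠AXU = 90°.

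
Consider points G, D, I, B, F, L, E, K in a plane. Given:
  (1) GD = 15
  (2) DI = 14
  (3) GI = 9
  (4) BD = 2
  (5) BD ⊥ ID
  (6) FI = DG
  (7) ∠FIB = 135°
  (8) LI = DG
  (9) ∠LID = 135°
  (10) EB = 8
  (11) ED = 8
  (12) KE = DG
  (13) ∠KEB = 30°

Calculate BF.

From the given relations: FI = DG = 15.
Step 1: By the law of cosines on triangle BDI: BI² = 2² + 14² − 2·2·14·cos(90°) = 200, so BI = 10·√2.
Step 2: By the law of cosines on triangle BIF: BF² = (10·√2)² + 15² − 2·10·√2·15·cos(135°) = 725, so BF = 5·√29.

Therefore, the length of BF = 5·√29.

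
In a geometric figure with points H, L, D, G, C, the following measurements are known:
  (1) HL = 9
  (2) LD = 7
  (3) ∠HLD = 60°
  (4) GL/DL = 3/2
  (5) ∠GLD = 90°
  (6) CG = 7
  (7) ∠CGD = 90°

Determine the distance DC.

From the given relations: GL = 3/2·DL = 3/2·7 ≈ 10.5.
Step 1: By the law of cosines on triangle DLG: DG² = 7² + 10.5² − 2·7·10.5·cos(90°) = 159.25, so DG = 7/2·√13.
Step 2: By the law of cosines on triangle DGC: DC² = (7/2·√13)² + 7² − 2·7/2·√13·7·cos(90°) = 208.25, so DC = 7/2·√17.

Therefore, the length of DC = 7/2·√17.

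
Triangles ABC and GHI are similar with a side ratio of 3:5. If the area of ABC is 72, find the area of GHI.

Area ratio = (3/5)^2 = 9/25. Area of GHI = 72 * 25/9 = 200.

200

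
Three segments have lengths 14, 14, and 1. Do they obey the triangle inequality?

Sort the sides: 1, 14, 14.
It suffices to check that the sum of the two smallest exceeds the largest:
1 + 14 = 15 > 14. ✓
Yes, a valid triangle can be formed.

Yes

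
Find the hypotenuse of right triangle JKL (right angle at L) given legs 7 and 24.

JK = sqrt(7^2 + 24^2) = sqrt(625) = 25

25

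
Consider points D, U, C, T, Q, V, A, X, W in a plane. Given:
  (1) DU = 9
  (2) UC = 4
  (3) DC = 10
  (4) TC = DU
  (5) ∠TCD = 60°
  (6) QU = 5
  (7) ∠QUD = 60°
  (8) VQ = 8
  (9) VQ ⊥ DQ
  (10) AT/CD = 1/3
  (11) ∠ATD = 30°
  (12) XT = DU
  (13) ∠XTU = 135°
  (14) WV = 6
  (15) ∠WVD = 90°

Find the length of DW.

Step 1: By the law of cosines on triangle DUQ: DQ² = 9² + 5² − 2·9·5·cos(60°) = 61, so DQ = √61.
Step 2: By the law of cosines on triangle DQV: DV² = √61² + 8² − 2·√61·8·cos(90°) = 125, so DV = 5·√5.
Step 3: By the law of cosines on triangle DVW: DW² = (5·√5)² + 6² − 2·5·√5·6·cos(90°) = 161, so DW = √161.

Therefore, the length of DW = √161.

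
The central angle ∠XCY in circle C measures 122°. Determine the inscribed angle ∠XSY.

An inscribed angle intercepts an arc from a point on the circle, while the central angle intercepts the same arc from the center.
The inscribed angle is always half the central angle: 122° / 2 = 61°.

61°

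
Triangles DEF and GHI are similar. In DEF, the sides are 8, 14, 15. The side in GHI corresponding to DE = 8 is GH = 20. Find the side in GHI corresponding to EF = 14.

k = 20/8 = 5/2. HI = 5/2 * 14 = 35.

35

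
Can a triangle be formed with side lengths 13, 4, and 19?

The longest side is 19. The other two sides sum to 4 + 13 = 17.
Since 17 ≤ 19, the two shorter sides cannot reach around to close the triangle.

No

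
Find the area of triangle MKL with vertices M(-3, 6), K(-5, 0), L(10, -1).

The Shoelace formula computes the area from vertex coordinates by summing cross products.
For vertices (-3,6), (-5,0), (10,-1):
Signed sum = -3*0 - -5*6 + -5*-1 - 10*0 + 10*6 - -3*-1
= 30 + 5 + 57 = 92
Area = (1/2)|92| = 46.

46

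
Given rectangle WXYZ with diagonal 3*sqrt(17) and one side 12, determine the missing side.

b = sqrt(d^2 - a^2) = sqrt(153 - 144) = sqrt(9) = 3

3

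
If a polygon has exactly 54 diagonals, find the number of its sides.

Using d = n(n - 3)/2, we solve 54 = n(n - 3)/2.
So n(n - 3) = 108.
Testing n = 12: 12 * 9 = 108 = 108. Correct.
The polygon has 12 sides.

12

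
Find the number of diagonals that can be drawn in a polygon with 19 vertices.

Each of the 19 vertices connects to 16 non-adjacent vertices via diagonals.
Total connections = 19 × 16 = 304, but each diagonal is counted twice.
Number of diagonals = 304 / 2 = 152.

152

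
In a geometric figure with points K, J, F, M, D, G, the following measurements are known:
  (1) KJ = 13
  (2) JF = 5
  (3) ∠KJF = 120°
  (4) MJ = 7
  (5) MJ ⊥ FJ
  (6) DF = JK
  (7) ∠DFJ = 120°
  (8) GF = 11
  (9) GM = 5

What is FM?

Step 1: By the law of cosines on triangle FJM: FM² = 5² + 7² − 2·5·7·cos(90°) = 74, so FM = √74.

Therefore, the length of FM = √74.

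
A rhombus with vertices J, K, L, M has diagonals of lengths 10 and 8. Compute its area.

The diagonals of a rhombus divide it into four right triangles.
Each triangle has legs 10/ 2 = 5 and 8/2 = 4, so each has area (1/2)*5*4 = 10.
Four such triangles give total area = (d1 * d2) / 2 = 40.

40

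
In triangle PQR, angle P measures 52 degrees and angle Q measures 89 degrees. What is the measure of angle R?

Let angle R = x. Then 52 + 89 + x = 180.
x = 180 - 141 = 39 degrees.

39 degrees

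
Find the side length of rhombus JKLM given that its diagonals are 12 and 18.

The diagonals of a rhombus bisect each other at right angles.
Half-diagonals: 12/2 = 6 and 18/2 = 9
side = sqrt(6^2 + 9^2)
side = sqrt(36 + 81)
side = sqrt(117) = 3*sqrt(13)

3*sqrt(13)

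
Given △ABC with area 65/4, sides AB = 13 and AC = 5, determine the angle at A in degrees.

sin(C) = 2 * 65/4 / (13 * 5) = 1/2, so C = arcsin(1/2) = 30°.
Since sin(180° - C) = sin(C), the obtuse angle 150° gives the same area, so C = 30° or C = 150°.

30° or 150°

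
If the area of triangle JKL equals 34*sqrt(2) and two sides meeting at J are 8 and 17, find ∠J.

Area = (1/2) * a * b * sin(C)
sin(C) = 2 * Area / (a * b)
sin(C) = 2 * 34*sqrt(2) / (8 * 17)
sin(C) = sqrt(2)/2
C = arcsin(sqrt(2)/2) = 45°
Since sin(180° - C) = sin(C), the obtuse angle 135° gives the same area, so C = 45° or C = 135°.

45° or 135°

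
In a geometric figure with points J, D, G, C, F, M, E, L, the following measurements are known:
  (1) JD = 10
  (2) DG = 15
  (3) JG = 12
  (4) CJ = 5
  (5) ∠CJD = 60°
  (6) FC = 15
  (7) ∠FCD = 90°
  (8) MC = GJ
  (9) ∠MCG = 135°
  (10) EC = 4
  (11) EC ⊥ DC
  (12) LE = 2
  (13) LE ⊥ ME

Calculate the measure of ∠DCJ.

Step 1: By the law of cosines on triangle CJD: CD² = 5² + 10² − 2·5·10·cos(60°) = 75, so CD = 5·√3.
Step 2: By the inverse law of cosines on triangle DCJ: cos(∠DCJ) = ((5·√3)² + 5² − 10²) / (2·5·√3·5) = 0/86.6 = 0, so ∠DCJ = 90°.

Therefore, the measure of angle ∠DCJ = 90°.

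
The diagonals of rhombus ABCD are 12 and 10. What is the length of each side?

In a rhombus, the diagonals bisect each other perpendicularly, creating four congruent right triangles.
Each triangle has legs 6 (half of 12) and 5 (half of 10).
The hypotenuse of each right triangle is a side of the rhombus:
side = sqrt(6^2 + 5^2) = sqrt(61)

sqrt(61)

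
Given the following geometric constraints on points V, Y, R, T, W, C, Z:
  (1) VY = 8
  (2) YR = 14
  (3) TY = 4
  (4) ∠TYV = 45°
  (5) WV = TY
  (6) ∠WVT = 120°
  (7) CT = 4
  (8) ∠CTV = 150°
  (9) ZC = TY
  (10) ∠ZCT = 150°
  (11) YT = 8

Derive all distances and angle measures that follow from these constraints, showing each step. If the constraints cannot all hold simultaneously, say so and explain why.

These constraints are not satisfiable: (3) TY = 4 and (11) YT = 8 assign two different lengths to the same segment. No planar figure meets all of them, so nothing further can be derived.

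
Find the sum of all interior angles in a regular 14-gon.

The sum of interior angles of an n-sided polygon is (n - 2) * 180.
For n = 14: (14 - 2) * 180 = 12 * 180 = 2160 degrees.

2160 degrees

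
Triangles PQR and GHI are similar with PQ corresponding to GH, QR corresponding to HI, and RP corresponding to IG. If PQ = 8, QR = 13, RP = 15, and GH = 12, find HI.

Similar triangles have proportional sides. Setting up the proportion:
GH / PQ = HI / QR
12 / 8 = HI / 13
HI = 13 * 12 / 8 = 39/2.

39/2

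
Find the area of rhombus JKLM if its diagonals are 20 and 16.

Area of a rhombus = (d1 * d2) / 2
Area = (20 * 16) / 2
Area = 320 / 2
Area = 160

160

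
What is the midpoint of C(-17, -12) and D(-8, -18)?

The midpoint is the average of the coordinates:
x: (-17 + -8)/2 = -25/2
y: (-12 + -18)/2 = -15
Midpoint = (-25/2, -15)

(-25/2, -15)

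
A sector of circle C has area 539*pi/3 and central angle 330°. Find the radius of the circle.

Sector area A = πr² × θ/360, so r² = 360A / (πθ).
r² = 360 × 539*pi/3 / (π × 330)
r² = 196
r = 14

14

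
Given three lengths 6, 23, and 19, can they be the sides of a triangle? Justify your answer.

Sort the sides: 6, 19, 23.
It suffices to check that the sum of the two smallest exceeds the largest:
6 + 19 = 25 > 23. ✓
Yes, a valid triangle can be formed.

Yes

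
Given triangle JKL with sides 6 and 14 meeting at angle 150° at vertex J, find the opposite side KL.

Law of cosines: KL^2 = 6^2 + 14^2 - 2(6)(14)cos(150°) = 84*sqrt(3) + 232, so KL = 2*sqrt(21*sqrt(3) + 58).

2*sqrt(21*sqrt(3) + 58)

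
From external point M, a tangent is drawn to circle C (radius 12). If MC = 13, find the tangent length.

tangent = √(d² - r²) = √(13² - 12²) = √(169 - 144) = √25 = 5

5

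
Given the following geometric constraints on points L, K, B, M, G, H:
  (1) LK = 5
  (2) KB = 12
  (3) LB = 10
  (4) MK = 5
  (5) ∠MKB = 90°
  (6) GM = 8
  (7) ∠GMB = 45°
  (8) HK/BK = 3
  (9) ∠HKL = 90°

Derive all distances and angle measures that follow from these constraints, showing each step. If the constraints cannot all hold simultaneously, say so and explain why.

The constraints are consistent.

From the given relations:
  HK = 3·BK = 3·12 = 36

Step 1: From LK = 5, KH = 36, and ∠LKH = 90°, by the law of cosines:
  LH² = LK² + KH² - 2·LK·KH·cos(90°) = 25 + 1296 - 0 = 1321
  LH ≈ 36.35

Step 2: From BK = 12, KM = 5, and ∠BKM = 90°, by the law of cosines:
  BM² = BK² + KM² - 2·BK·KM·cos(90°) = 144 + 25 - 0 = 169
  BM = 13

Step 3: From LB = 10, LK = 5, BK = 12, by the inverse law of cosines:
  cos(∠BLK) = (LB² + LK² - BK²) / (2·LB·LK)
  ∠BLK = 100.95°

Step 4: From KB = 12, KL = 5, BL = 10, by the inverse law of cosines:
  cos(∠BKL) = (KB² + KL² - BL²) / (2·KB·KL)
  ∠BKL = 54.9°

Step 5: From BK = 12, BL = 10, KL = 5, by the inverse law of cosines:
  cos(∠KBL) = (BK² + BL² - KL²) / (2·BK·BL)
  ∠KBL = 24.15°

Step 6: From BM = 13, MG = 8, and ∠BMG = 45°, by the law of cosines:
  BG² = BM² + MG² - 2·BM·MG·cos(45°) = 169 + 64 - 147.1 = 85.92
  BG ≈ 9.27

Step 7: From LH = 36.35, LK = 5, HK = 36, by the inverse law of cosines:
  cos(∠HLK) = (LH² + LK² - HK²) / (2·LH·LK)
  ∠HLK = 82.09°

Step 8: From BK = 12, BM = 13, KM = 5, by the inverse law of cosines:
  cos(∠KBM) = (BK² + BM² - KM²) / (2·BK·BM)
  ∠KBM = 22.62°

Step 9: From MB = 13, MK = 5, BK = 12, by the inverse law of cosines:
  cos(∠BMK) = (MB² + MK² - BK²) / (2·MB·MK)
  ∠BMK = 67.38°

Step 10: From HK = 36, HL = 36.35, KL = 5, by the inverse law of cosines:
  cos(∠KHL) = (HK² + HL² - KL²) / (2·HK·HL)
  ∠KHL = 7.91°

Step 11: From BG = 9.27, BM = 13, GM = 8, by the inverse law of cosines:
  cos(∠GBM) = (BG² + BM² - GM²) / (2·BG·BM)
  ∠GBM = 37.61°

Step 12: From GB = 9.27, GM = 8, BM = 13, by the inverse law of cosines:
  cos(∠BGM) = (GB² + GM² - BM²) / (2·GB·GM)
  ∠BGM = 97.39°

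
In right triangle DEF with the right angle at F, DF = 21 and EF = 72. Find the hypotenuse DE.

DE = sqrt(21^2 + 72^2) = sqrt(5625) = 75

75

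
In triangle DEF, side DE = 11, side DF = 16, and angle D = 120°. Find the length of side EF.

By the law of cosines: EF^2 = DE^2 + DF^2 - 2*DE*DF*cos(D)
EF^2 = 11^2 + 16^2 - 2*11*16*cos(120°)
EF^2 = 121 + 256 - 352*(-1/2)
EF^2 = 553
EF = sqrt(553)

sqrt(553)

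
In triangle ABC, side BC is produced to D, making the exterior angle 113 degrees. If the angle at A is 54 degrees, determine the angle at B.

angle B = 113 - 54 = 59 degrees (exterior angle theorem).

59 degrees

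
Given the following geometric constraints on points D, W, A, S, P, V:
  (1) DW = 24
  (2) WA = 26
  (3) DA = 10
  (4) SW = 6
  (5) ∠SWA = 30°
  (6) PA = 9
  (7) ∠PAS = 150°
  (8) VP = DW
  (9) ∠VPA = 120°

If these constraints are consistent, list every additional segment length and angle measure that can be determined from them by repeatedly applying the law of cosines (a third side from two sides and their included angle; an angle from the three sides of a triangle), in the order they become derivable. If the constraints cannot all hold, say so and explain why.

The constraints are consistent. Derivable facts, in order:
After 1 step:
- AS ≈ 21.02
- AV = 3·√97
- ∠ADW = 90°
- ∠AWD = 22.62°
- ∠DAW = 67.38°
After 2 steps:
- SP ≈ 29.16
- ∠ASW = 141.79°
- ∠AVP = 15.3°
- ∠PAV = 44.7°
- ∠SAW = 8.21°
After 3 steps:
- ∠APS = 21.12°
- ∠ASP = 8.88°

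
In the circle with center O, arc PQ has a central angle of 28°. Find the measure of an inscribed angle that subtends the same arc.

An inscribed angle intercepts an arc from a point on the circle, while the central angle intercepts the same arc from the center.
The inscribed angle is always half the central angle: 28° / 2 = 14°.

14°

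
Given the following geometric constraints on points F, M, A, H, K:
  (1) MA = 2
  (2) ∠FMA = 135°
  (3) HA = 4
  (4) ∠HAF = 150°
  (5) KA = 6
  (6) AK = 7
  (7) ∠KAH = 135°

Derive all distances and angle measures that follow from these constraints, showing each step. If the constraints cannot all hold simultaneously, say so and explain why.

These constraints are not satisfiable: (5) KA = 6 and (6) AK = 7 assign two different lengths to the same segment. No planar figure meets all of them, so nothing further can be derived.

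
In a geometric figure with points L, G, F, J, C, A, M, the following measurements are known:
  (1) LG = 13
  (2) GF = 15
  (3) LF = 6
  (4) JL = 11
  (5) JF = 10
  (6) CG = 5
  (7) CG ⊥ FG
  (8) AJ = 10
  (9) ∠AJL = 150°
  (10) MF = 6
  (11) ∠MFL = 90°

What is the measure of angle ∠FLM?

Step 1: By the law of cosines on triangle LFM: LM² = 6² + 6² − 2·6·6·cos(90°) = 72, so LM = 6·√2.
Step 2: By the inverse law of cosines on triangle FLM: cos(∠FLM) = (6² + (6·√2)² − 6²) / (2·6·6·√2) = 72/101.82 = 0.7071, so ∠FLM = 45°.

Therefore, the measure of angle ∠FLM = 45°.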